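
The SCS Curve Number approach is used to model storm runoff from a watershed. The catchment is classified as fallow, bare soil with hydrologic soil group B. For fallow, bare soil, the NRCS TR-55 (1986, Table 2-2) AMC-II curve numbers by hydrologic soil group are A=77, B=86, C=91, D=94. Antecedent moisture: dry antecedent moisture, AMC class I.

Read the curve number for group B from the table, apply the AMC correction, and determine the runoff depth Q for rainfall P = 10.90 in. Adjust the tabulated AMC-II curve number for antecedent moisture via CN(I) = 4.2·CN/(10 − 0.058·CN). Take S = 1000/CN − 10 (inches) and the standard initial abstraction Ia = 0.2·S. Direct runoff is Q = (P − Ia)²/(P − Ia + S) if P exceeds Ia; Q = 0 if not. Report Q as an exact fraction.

NRCS table: fallow, bare soil, soil group B → CN(II) = 86
Dry (AMC I): CN(I) = 4.2·86/(10 − 0.058·86) = (1806/5)/(1253/250) = 12900/179 ≈ 72.067
Retention S: 1000/CN − 10 with CN=72.067 → S = 500/129 ≈ 3.876 in
Ia = 0.2S: 0.2·3.876 = 0.775 in (exactly 100/129)
Since P=10.900 > Ia=0.775: effective rainfall P−Ia = 13061/1290 in
Q: (13061/1290)² ÷ (18061/1290) = 170589721/23298690 in (≈ 7.322 in)

Q = 170589721/23298690 in ≈ 7.322 in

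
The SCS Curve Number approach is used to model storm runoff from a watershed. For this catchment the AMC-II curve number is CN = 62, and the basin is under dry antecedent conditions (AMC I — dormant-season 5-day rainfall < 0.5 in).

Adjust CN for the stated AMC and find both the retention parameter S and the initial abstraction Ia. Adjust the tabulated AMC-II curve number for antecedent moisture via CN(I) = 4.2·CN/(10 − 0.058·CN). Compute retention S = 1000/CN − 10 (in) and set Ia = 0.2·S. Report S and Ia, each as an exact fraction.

CN(I) from CN(II)=62: (4.2·62)/(10 − 0.058·62) = 65100/1601 ≈ 40.662
Max retention: S = 1000/(65100/1601) − 10 = 9500/651 in (≈ 14.593 in)
Initial abstraction Ia = S/5 = (9500/651)/5 = 1900/651 ≈ 2.919 in

S = 9500/651 in ≈ 14.593 in; Ia = 1900/651 in ≈ 2.919 in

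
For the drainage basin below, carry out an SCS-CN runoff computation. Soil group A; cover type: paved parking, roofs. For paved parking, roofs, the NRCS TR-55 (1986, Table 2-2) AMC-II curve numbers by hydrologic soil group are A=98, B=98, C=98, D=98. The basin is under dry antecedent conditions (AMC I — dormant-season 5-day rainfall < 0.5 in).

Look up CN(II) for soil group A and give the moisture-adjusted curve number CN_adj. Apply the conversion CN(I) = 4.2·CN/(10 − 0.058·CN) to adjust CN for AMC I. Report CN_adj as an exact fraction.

CN_adj = 102900/1079 ≈ 95.366

NRCS table: paved parking, roofs, soil group A → CN(II) = 98
Dry (AMC I): CN(I) = 4.2·98/(10 − 0.058·98) = (2058/5)/(1079/250) = 102900/1079 ≈ 95.366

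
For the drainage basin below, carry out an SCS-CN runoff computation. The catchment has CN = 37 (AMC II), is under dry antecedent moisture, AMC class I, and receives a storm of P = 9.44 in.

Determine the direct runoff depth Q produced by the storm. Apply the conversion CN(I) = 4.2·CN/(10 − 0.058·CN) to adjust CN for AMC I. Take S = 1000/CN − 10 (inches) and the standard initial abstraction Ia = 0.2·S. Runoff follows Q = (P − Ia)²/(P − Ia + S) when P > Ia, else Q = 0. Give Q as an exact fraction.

Dry (AMC I): CN(I) = 4.2·37/(10 − 0.058·37) = (777/5)/(3927/500) = 3700/187 ≈ 19.786
S = 1000/(3700/187) − 10 = 1500/37 in ≈ 40.541 in
Ia = 0.2·(1500/37) = 300/37 in ≈ 8.108 in
P − Ia = 9.440 − 8.108 = 1232/925 ≈ 1.332 in (> 0, runoff occurs)
Q = (1232/925)²/((1232/925) + 1500/37) = (1517824/855625)/(38732/925) = 379456/8956775 in ≈ 0.042 in

Q = 379456/8956775 in ≈ 0.042 in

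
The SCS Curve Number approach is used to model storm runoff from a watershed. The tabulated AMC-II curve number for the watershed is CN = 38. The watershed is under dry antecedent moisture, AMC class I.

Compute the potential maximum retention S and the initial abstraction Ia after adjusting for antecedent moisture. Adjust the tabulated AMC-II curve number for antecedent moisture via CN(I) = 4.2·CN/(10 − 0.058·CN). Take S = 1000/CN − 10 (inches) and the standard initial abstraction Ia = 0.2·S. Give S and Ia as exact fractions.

S = 15500/399 in ≈ 38.847 in; Ia = 3100/399 in ≈ 7.769 in

Dry (AMC I): CN(I) = 4.2·38/(10 − 0.058·38) = (798/5)/(1949/250) = 39900/1949 ≈ 20.472
S = 1000/(39900/1949) − 10 = 15500/399 in ≈ 38.847 in
Ia = 0.2·(15500/399) = 3100/399 in ≈ 7.769 in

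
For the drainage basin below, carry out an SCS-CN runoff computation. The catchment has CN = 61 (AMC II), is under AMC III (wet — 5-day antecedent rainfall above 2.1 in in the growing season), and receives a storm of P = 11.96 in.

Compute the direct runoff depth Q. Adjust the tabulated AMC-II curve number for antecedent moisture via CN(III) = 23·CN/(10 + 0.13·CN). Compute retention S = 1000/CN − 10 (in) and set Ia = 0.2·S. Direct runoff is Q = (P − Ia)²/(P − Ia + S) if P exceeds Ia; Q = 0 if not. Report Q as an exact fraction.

CN(III) from CN(II)=61: (23·61)/(10 + 0.13·61) = 140300/1793 ≈ 78.249
S = 1000/(140300/1793) − 10 = 3900/1403 in ≈ 2.780 in
Initial abstraction Ia = S/5 = (3900/1403)/5 = 780/1403 ≈ 0.556 in
Since P=11.960 > Ia=0.556: effective rainfall P−Ia = 399997/35075 in
Q = (399997/35075)²/((399997/35075) + 3900/1403) = (159997600009/1230255625)/(497497/35075) = 12307507693/1342285175 in ≈ 9.169 in

Q = 12307507693/1342285175 in ≈ 9.169 in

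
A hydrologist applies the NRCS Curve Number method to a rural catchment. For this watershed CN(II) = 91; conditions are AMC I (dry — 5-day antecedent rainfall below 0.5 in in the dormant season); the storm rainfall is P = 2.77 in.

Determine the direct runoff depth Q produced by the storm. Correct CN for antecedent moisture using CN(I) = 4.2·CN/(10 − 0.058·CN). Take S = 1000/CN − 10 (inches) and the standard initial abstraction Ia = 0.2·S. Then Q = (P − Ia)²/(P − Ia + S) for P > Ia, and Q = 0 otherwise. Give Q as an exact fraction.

Q = 21447309601/18883801300 in ≈ 1.136 in

Dry (AMC I): CN(I) = 4.2·91/(10 − 0.058·91) = (1911/5)/(2361/500) = 63700/787 ≈ 80.940
Max retention: S = 1000/(63700/787) − 10 = 1500/637 in (≈ 2.355 in)
Initial abstraction Ia = S/5 = (1500/637)/5 = 300/637 ≈ 0.471 in
Excess rainfall: 2.770 − 0.471 = 2.299 in; P > Ia so Q > 0
Q: (146449/63700)² ÷ (296449/63700) = 21447309601/18883801300 in (≈ 1.136 in)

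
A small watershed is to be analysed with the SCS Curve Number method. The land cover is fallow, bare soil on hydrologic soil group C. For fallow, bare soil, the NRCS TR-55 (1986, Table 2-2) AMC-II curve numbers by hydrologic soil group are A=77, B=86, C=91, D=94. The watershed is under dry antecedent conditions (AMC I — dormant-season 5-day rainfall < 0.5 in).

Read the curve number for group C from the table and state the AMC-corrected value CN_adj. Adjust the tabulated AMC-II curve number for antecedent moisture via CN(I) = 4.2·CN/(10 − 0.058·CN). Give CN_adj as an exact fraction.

CN_adj = 63700/787 ≈ 80.940

NRCS table: fallow, bare soil, soil group C → CN(II) = 91
CN(I) from CN(II)=91: (4.2·91)/(10 − 0.058·91) = 63700/787 ≈ 80.940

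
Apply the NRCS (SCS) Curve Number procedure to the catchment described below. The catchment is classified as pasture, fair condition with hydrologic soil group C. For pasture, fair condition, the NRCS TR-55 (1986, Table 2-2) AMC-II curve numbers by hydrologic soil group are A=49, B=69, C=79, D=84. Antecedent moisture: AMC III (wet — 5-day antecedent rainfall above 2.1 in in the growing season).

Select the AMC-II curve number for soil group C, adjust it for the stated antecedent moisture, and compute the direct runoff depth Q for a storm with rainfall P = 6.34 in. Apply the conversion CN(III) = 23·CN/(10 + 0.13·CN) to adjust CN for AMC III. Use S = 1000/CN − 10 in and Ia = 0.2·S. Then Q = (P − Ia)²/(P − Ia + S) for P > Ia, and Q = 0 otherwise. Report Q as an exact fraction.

Q = 308012790121/59960000650 in ≈ 5.137 in

NRCS table: pasture, fair condition, soil group C → CN(II) = 79
CN(III) from CN(II)=79: (23·79)/(10 + 0.13·79) = 181700/2027 ≈ 89.640
Retention S: 1000/CN − 10 with CN=89.640 → S = 2100/1817 ≈ 1.156 in
Ia = 0.2·(2100/1817) = 420/1817 in ≈ 0.231 in
P − Ia = 6.340 − 0.231 = 554989/90850 ≈ 6.109 in (> 0, runoff occurs)
Q: (554989/90850)² ÷ (659989/90850) = 308012790121/59960000650 in (≈ 5.137 in)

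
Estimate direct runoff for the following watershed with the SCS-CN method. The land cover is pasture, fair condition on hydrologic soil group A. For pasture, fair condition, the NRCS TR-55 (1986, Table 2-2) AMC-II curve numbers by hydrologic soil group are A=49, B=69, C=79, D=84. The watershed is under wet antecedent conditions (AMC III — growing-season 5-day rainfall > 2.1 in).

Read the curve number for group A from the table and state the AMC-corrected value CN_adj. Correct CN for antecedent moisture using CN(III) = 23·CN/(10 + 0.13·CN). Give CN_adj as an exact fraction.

CN_adj = 112700/1637 ≈ 68.845

NRCS table: pasture, fair condition, soil group A → CN(II) = 49
Wet (AMC III): CN(III) = 23·49/(10 + 0.13·49) = 1127/(1637/100) = 112700/1637 ≈ 68.845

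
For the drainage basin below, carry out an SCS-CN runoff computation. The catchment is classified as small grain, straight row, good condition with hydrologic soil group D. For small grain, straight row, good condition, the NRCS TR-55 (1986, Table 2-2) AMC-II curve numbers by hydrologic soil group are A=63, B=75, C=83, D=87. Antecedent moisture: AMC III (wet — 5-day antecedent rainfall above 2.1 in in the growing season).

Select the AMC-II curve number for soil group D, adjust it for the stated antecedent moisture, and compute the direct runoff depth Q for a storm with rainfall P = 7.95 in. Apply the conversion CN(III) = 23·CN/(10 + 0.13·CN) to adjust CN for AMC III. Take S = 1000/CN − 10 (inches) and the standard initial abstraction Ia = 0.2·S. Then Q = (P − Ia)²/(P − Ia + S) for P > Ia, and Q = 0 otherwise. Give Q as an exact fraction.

Q = 97943335681/13565139180 in ≈ 7.220 in

NRCS table: small grain, straight row, good condition, soil group D → CN(II) = 87
Wet (AMC III): CN(III) = 23·87/(10 + 0.13·87) = 2001/(2131/100) = 200100/2131 ≈ 93.900
Max retention: S = 1000/(200100/2131) − 10 = 1300/2001 in (≈ 0.650 in)
Initial abstraction Ia = S/5 = (1300/2001)/5 = 260/2001 ≈ 0.130 in
Since P=7.950 > Ia=0.130: effective rainfall P−Ia = 312959/40020 in
Q: (312959/40020)² ÷ (338959/40020) = 97943335681/13565139180 in (≈ 7.220 in)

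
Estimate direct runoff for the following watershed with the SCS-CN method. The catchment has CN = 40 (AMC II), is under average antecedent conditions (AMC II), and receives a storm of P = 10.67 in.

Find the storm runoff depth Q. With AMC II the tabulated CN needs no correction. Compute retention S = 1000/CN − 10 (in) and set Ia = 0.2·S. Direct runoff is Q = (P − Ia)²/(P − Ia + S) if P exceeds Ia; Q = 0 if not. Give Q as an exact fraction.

Q = 588289/226700 in ≈ 2.595 in

CN(II) = 40; AMC II needs no correction.
Max retention: S = 1000/40 − 10 = 15 in (≈ 15.000 in)
Ia = 0.2·15 = 3 in ≈ 3.000 in
Excess rainfall: 10.670 − 3.000 = 7.670 in; P > Ia so Q > 0
Q: (767/100)² ÷ (2267/100) = 588289/226700 in (≈ 2.595 in)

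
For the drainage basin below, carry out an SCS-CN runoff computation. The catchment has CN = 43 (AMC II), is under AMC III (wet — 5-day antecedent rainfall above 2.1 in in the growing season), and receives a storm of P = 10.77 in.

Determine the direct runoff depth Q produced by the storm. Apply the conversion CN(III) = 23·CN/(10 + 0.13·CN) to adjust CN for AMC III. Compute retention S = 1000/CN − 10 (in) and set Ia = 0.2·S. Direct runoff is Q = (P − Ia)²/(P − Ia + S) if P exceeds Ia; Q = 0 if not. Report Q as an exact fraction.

Adjust CN=43 to AMC III: 23·43/(10 + 0.13·43) → 989 ÷ (1559/100) = 98900/1559 ≈ 63.438
Retention S: 1000/CN − 10 with CN=63.438 → S = 5700/989 ≈ 5.763 in
Ia = 0.2·(5700/989) = 1140/989 in ≈ 1.153 in
P − Ia = 10.770 − 1.153 = 951153/98900 ≈ 9.617 in (> 0, runoff occurs)
Runoff Q = (P−Ia)²/(P−Ia+S) = (9.617)²/(9.617+5.763) = 100521336601/16715781300 ≈ 6.014 in

Q = 100521336601/16715781300 in ≈ 6.014 in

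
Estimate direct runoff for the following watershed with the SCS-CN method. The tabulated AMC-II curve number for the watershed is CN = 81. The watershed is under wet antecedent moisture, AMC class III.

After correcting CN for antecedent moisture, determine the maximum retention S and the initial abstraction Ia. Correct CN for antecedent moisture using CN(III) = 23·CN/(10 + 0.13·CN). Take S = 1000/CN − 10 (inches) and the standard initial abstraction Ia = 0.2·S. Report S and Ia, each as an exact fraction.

Wet (AMC III): CN(III) = 23·81/(10 + 0.13·81) = 1863/(2053/100) = 186300/2053 ≈ 90.745
Retention S: 1000/CN − 10 with CN=90.745 → S = 1900/1863 ≈ 1.020 in
Ia = 0.2S: 0.2·1.020 = 0.204 in (exactly 380/1863)

S = 1900/1863 in ≈ 1.020 in; Ia = 380/1863 in ≈ 0.204 in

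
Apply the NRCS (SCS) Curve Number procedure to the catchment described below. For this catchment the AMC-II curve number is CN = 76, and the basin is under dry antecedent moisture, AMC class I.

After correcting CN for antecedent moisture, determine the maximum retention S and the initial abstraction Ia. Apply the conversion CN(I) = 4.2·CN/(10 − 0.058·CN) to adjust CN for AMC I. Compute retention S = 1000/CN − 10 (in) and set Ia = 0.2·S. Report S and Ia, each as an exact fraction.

S = 1000/133 in ≈ 7.519 in; Ia = 200/133 in ≈ 1.504 in

Dry (AMC I): CN(I) = 4.2·76/(10 − 0.058·76) = (1596/5)/(699/125) = 13300/233 ≈ 57.082
S = 1000/(13300/233) − 10 = 1000/133 in ≈ 7.519 in
Ia = 0.2·(1000/133) = 200/133 in ≈ 1.504 in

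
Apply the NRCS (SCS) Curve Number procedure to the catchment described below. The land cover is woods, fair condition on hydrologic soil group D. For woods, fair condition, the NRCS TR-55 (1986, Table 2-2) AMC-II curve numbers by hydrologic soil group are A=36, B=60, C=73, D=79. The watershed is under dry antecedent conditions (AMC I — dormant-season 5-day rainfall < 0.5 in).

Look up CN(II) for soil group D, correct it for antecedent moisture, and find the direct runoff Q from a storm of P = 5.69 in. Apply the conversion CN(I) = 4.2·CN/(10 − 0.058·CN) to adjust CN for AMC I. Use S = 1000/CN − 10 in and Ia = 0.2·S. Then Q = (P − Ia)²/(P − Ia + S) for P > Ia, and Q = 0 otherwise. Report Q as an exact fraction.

NRCS table: woods, fair condition, soil group D → CN(II) = 79
Dry (AMC I): CN(I) = 4.2·79/(10 − 0.058·79) = (1659/5)/(2709/500) = 7900/129 ≈ 61.240
Retention S: 1000/CN − 10 with CN=61.240 → S = 500/79 ≈ 6.329 in
Ia = 0.2·(500/79) = 100/79 in ≈ 1.266 in
Excess rainfall: 5.690 − 1.266 = 4.424 in; P > Ia so Q > 0
Q: (34951/7900)² ÷ (84951/7900) = 1221572401/671112900 in (≈ 1.820 in)

Q = 1221572401/671112900 in ≈ 1.820 in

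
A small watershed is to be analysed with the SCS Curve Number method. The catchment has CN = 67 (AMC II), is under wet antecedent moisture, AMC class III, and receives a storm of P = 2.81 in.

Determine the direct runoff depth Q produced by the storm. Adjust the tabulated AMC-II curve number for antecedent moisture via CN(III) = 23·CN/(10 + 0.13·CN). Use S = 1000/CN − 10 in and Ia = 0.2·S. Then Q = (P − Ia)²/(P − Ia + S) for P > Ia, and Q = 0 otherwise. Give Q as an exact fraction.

Q = 134704414441/107410936100 in ≈ 1.254 in

Adjust CN=67 to AMC III: 23·67/(10 + 0.13·67) → 1541 ÷ (1871/100) = 154100/1871 ≈ 82.362
S = 1000/(154100/1871) − 10 = 3300/1541 in ≈ 2.141 in
Ia = 0.2S: 0.2·2.141 = 0.428 in (exactly 660/1541)
Since P=2.810 > Ia=0.428: effective rainfall P−Ia = 367021/154100 in
Q = (367021/154100)²/((367021/154100) + 3300/1541) = (134704414441/23746810000)/(697021/154100) = 134704414441/107410936100 in ≈ 1.254 in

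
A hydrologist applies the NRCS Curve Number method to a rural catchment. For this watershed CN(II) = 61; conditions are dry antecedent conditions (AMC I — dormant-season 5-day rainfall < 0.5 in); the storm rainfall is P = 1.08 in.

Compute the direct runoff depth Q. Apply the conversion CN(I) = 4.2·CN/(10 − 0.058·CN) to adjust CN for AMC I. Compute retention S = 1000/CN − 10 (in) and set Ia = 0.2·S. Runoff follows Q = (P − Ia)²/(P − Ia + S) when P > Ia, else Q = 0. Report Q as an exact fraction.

CN(I) from CN(II)=61: (4.2·61)/(10 − 0.058·61) = 42700/1077 ≈ 39.647
Retention S: 1000/CN − 10 with CN=39.647 → S = 6500/427 ≈ 15.222 in
Ia = 0.2·(6500/427) = 1300/427 in ≈ 3.044 in
P = 1.080 ≤ Ia = 3.044 in: entire storm abstracted, Q = 0.

Q = 0 in ≈ 0.000 in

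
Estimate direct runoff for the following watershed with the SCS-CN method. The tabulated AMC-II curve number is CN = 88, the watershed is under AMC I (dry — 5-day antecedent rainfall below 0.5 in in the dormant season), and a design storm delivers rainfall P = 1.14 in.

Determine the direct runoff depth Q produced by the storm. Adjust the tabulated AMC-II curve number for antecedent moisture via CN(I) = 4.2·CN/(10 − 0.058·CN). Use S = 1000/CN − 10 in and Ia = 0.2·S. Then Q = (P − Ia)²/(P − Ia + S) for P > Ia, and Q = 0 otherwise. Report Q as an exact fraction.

Q = 3568321/55397650 in ≈ 0.064 in

Adjust CN=88 to AMC I: 4.2·88/(10 − 0.058·88) → (1848/5) ÷ (612/125) = 3850/51 ≈ 75.490
Max retention: S = 1000/(3850/51) − 10 = 250/77 in (≈ 3.247 in)
Initial abstraction Ia = S/5 = (250/77)/5 = 50/77 ≈ 0.649 in
Excess rainfall: 1.140 − 0.649 = 0.491 in; P > Ia so Q > 0
Q = (1889/3850)²/((1889/3850) + 250/77) = (3568321/14822500)/(14389/3850) = 3568321/55397650 in ≈ 0.064 in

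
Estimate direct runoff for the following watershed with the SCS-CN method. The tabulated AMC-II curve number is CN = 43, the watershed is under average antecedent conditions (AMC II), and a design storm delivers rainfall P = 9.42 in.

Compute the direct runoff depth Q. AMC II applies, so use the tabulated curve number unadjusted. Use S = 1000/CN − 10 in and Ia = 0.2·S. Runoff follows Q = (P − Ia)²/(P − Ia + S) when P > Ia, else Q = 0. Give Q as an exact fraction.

CN(II) = 43; AMC II needs no correction.
S = 1000/43 − 10 = 570/43 in ≈ 13.256 in
Ia = 0.2·(570/43) = 114/43 in ≈ 2.651 in
Since P=9.420 > Ia=2.651: effective rainfall P−Ia = 14553/2150 in
Runoff Q = (P−Ia)²/(P−Ia+S) = (6.769)²/(6.769+13.256) = 70596603/30854650 ≈ 2.288 in

Q = 70596603/30854650 in ≈ 2.288 in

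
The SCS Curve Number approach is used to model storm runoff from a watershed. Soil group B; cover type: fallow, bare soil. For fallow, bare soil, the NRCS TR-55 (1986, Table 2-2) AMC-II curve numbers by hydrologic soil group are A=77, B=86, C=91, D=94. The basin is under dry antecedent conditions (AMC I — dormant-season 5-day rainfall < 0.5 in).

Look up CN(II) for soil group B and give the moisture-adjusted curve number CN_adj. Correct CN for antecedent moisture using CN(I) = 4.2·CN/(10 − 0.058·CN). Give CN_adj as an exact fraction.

CN_adj = 12900/179 ≈ 72.067

NRCS table: fallow, bare soil, soil group B → CN(II) = 86
CN(I) from CN(II)=86: (4.2·86)/(10 − 0.058·86) = 12900/179 ≈ 72.067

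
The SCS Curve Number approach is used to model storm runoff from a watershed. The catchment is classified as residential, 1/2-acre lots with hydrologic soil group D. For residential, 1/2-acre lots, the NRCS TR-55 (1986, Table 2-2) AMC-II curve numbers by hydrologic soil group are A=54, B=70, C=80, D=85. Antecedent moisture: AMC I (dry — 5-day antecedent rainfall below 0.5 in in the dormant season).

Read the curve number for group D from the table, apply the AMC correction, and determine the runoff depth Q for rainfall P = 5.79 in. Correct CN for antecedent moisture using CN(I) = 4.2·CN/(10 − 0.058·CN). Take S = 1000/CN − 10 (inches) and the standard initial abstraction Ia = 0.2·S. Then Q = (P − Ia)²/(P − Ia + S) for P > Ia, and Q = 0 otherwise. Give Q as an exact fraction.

Q = 3469327801/1295921900 in ≈ 2.677 in

NRCS table: residential, 1/2-acre lots, soil group D → CN(II) = 85
Adjust CN=85 to AMC I: 4.2·85/(10 − 0.058·85) → 357 ÷ (507/100) = 11900/169 ≈ 70.414
Retention S: 1000/CN − 10 with CN=70.414 → S = 500/119 ≈ 4.202 in
Initial abstraction Ia = S/5 = (500/119)/5 = 100/119 ≈ 0.840 in
Excess rainfall: 5.790 − 0.840 = 4.950 in; P > Ia so Q > 0
Q: (58901/11900)² ÷ (108901/11900) = 3469327801/1295921900 in (≈ 2.677 in)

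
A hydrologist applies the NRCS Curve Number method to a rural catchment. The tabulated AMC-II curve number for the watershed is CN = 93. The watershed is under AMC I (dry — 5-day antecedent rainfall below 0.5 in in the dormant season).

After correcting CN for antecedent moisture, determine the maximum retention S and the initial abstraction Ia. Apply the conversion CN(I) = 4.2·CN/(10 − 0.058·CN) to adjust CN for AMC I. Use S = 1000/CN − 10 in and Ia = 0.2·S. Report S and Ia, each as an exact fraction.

S = 500/279 in ≈ 1.792 in; Ia = 100/279 in ≈ 0.358 in

Dry (AMC I): CN(I) = 4.2·93/(10 − 0.058·93) = (1953/5)/(2303/500) = 27900/329 ≈ 84.802
S = 1000/(27900/329) − 10 = 500/279 in ≈ 1.792 in
Ia = 0.2S: 0.2·1.792 = 0.358 in (exactly 100/279)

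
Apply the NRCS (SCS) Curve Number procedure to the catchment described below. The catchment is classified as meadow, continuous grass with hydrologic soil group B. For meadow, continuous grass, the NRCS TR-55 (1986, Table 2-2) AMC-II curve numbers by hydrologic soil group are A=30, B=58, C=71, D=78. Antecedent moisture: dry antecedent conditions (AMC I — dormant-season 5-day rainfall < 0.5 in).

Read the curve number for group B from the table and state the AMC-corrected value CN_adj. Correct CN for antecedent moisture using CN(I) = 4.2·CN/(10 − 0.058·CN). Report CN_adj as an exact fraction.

NRCS table: meadow, continuous grass, soil group B → CN(II) = 58
CN(I) from CN(II)=58: (4.2·58)/(10 − 0.058·58) = 2900/79 ≈ 36.709

CN_adj = 2900/79 ≈ 36.709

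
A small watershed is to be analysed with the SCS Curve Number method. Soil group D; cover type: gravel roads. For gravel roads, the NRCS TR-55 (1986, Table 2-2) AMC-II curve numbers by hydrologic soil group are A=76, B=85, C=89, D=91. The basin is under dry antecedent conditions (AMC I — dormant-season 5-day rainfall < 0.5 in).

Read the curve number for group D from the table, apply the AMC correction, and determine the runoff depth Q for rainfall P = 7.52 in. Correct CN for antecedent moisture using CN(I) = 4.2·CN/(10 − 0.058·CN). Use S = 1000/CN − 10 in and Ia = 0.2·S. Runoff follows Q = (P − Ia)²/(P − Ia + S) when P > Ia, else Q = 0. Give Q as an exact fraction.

Q = 3150352384/596216075 in ≈ 5.284 in

NRCS table: gravel roads, soil group D → CN(II) = 91
Dry (AMC I): CN(I) = 4.2·91/(10 − 0.058·91) = (1911/5)/(2361/500) = 63700/787 ≈ 80.940
Retention S: 1000/CN − 10 with CN=80.940 → S = 1500/637 ≈ 2.355 in
Ia = 0.2·(1500/637) = 300/637 in ≈ 0.471 in
Excess rainfall: 7.520 − 0.471 = 7.049 in; P > Ia so Q > 0
Q: (112256/15925)² ÷ (149756/15925) = 3150352384/596216075 in (≈ 5.284 in)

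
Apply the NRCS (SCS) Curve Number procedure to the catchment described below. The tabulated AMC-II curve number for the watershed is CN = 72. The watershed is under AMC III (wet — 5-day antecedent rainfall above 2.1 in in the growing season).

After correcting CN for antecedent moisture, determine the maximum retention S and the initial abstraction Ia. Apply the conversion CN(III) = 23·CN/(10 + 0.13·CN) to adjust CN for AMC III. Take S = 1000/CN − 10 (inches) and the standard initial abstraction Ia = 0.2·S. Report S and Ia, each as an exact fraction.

Adjust CN=72 to AMC III: 23·72/(10 + 0.13·72) → 1656 ÷ (484/25) = 10350/121 ≈ 85.537
S = 1000/(10350/121) − 10 = 350/207 in ≈ 1.691 in
Ia = 0.2S: 0.2·1.691 = 0.338 in (exactly 70/207)

S = 350/207 in ≈ 1.691 in; Ia = 70/207 in ≈ 0.338 in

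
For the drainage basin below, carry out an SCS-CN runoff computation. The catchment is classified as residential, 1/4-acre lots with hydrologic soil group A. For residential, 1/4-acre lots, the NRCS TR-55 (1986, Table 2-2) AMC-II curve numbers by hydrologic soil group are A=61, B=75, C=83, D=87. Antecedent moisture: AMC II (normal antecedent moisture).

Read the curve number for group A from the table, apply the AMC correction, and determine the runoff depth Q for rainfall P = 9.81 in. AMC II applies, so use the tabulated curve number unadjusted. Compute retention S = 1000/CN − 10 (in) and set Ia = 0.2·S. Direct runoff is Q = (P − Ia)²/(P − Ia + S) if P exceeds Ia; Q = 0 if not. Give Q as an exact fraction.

Q = 902755227/185116700 in ≈ 4.877 in

NRCS table: residential, 1/4-acre lots, soil group A → CN(II) = 61
CN(II) = 61; AMC II needs no correction.
S = 1000/61 − 10 = 390/61 in ≈ 6.393 in
Initial abstraction Ia = S/5 = (390/61)/5 = 78/61 ≈ 1.279 in
P − Ia = 9.810 − 1.279 = 52041/6100 ≈ 8.531 in (> 0, runoff occurs)
Q = (52041/6100)²/((52041/6100) + 390/61) = (2708265681/37210000)/(91041/6100) = 902755227/185116700 in ≈ 4.877 in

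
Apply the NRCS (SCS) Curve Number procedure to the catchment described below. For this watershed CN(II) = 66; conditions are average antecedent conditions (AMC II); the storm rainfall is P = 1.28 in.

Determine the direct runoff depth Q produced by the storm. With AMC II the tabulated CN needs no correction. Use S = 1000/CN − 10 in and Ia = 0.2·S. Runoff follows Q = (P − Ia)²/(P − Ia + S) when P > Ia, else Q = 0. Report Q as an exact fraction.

CN(II) = 66; AMC II needs no correction.
Retention S: 1000/CN − 10 with CN=66.000 → S = 170/33 ≈ 5.152 in
Initial abstraction Ia = S/5 = (170/33)/5 = 34/33 ≈ 1.030 in
Excess rainfall: 1.280 − 1.030 = 0.250 in; P > Ia so Q > 0
Q: (206/825)² ÷ (4456/825) = 10609/919050 in (≈ 0.012 in)

Q = 10609/919050 in ≈ 0.012 in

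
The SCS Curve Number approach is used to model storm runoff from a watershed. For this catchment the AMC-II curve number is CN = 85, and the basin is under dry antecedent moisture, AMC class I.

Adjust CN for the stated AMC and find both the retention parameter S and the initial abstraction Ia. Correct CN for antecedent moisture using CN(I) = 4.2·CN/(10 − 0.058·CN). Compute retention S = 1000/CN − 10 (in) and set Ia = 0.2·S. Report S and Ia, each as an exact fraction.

Adjust CN=85 to AMC I: 4.2·85/(10 − 0.058·85) → 357 ÷ (507/100) = 11900/169 ≈ 70.414
Retention S: 1000/CN − 10 with CN=70.414 → S = 500/119 ≈ 4.202 in
Ia = 0.2S: 0.2·4.202 = 0.840 in (exactly 100/119)

S = 500/119 in ≈ 4.202 in; Ia = 100/119 in ≈ 0.840 in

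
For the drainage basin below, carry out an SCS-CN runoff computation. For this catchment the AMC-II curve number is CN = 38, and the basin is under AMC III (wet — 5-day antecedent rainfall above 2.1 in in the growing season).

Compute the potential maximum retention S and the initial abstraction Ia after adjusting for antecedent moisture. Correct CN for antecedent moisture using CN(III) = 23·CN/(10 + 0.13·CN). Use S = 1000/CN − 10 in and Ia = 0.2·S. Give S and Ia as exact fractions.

CN(III) from CN(II)=38: (23·38)/(10 + 0.13·38) = 43700/747 ≈ 58.501
Retention S: 1000/CN − 10 with CN=58.501 → S = 3100/437 ≈ 7.094 in
Ia = 0.2S: 0.2·7.094 = 1.419 in (exactly 620/437)

S = 3100/437 in ≈ 7.094 in; Ia = 620/437 in ≈ 1.419 in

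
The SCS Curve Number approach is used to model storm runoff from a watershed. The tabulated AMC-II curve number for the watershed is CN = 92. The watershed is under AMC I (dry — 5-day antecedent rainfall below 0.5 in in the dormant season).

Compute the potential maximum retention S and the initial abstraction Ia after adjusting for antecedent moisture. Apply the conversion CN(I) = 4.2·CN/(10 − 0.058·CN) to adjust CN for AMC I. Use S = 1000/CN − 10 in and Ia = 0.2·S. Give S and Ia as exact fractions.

Dry (AMC I): CN(I) = 4.2·92/(10 − 0.058·92) = (1932/5)/(583/125) = 48300/583 ≈ 82.847
S = 1000/(48300/583) − 10 = 1000/483 in ≈ 2.070 in
Ia = 0.2·(1000/483) = 200/483 in ≈ 0.414 in

S = 1000/483 in ≈ 2.070 in; Ia = 200/483 in ≈ 0.414 in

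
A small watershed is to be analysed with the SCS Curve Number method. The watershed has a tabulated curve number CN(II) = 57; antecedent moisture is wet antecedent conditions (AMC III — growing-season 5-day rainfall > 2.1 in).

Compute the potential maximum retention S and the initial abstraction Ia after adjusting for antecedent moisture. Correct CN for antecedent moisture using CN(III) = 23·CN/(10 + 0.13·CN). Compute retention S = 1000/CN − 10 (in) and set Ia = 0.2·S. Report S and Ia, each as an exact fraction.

Adjust CN=57 to AMC III: 23·57/(10 + 0.13·57) → 1311 ÷ (1741/100) = 131100/1741 ≈ 75.302
S = 1000/(131100/1741) − 10 = 4300/1311 in ≈ 3.280 in
Ia = 0.2S: 0.2·3.280 = 0.656 in (exactly 860/1311)

S = 4300/1311 in ≈ 3.280 in; Ia = 860/1311 in ≈ 0.656 in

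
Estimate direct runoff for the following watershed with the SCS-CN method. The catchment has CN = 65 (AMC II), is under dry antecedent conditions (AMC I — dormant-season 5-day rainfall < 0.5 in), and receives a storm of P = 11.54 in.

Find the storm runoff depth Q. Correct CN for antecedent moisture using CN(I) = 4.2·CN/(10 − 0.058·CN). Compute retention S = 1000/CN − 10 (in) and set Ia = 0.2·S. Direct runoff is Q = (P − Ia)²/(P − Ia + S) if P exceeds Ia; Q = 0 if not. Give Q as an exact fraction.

Q = 306355009/82880850 in ≈ 3.696 in

Dry (AMC I): CN(I) = 4.2·65/(10 − 0.058·65) = 273/(623/100) = 3900/89 ≈ 43.820
Retention S: 1000/CN − 10 with CN=43.820 → S = 500/39 ≈ 12.821 in
Ia = 0.2·(500/39) = 100/39 in ≈ 2.564 in
Excess rainfall: 11.540 − 2.564 = 8.976 in; P > Ia so Q > 0
Runoff Q = (P−Ia)²/(P−Ia+S) = (8.976)²/(8.976+12.821) = 306355009/82880850 ≈ 3.696 in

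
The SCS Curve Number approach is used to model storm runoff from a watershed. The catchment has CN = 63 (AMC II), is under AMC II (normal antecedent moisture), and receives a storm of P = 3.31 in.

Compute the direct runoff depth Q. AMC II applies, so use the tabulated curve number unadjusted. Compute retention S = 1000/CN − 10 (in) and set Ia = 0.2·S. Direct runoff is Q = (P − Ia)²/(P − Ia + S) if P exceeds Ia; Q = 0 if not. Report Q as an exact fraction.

Q = 180983209/317853900 in ≈ 0.569 in

Average conditions: CN = 63 (no AMC adjustment).
S = 1000/63 − 10 = 370/63 in ≈ 5.873 in
Ia = 0.2·(370/63) = 74/63 in ≈ 1.175 in
P − Ia = 3.310 − 1.175 = 13453/6300 ≈ 2.135 in (> 0, runoff occurs)
Q: (13453/6300)² ÷ (50453/6300) = 180983209/317853900 in (≈ 0.569 in)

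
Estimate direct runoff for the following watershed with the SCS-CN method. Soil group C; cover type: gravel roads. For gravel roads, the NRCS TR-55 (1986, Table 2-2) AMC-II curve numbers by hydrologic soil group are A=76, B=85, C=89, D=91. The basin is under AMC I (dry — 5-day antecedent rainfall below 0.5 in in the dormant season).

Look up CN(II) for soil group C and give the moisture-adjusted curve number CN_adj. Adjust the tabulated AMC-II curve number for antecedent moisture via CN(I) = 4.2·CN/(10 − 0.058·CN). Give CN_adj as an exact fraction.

NRCS table: gravel roads, soil group C → CN(II) = 89
CN(I) from CN(II)=89: (4.2·89)/(10 − 0.058·89) = 186900/2419 ≈ 77.263

CN_adj = 186900/2419 ≈ 77.263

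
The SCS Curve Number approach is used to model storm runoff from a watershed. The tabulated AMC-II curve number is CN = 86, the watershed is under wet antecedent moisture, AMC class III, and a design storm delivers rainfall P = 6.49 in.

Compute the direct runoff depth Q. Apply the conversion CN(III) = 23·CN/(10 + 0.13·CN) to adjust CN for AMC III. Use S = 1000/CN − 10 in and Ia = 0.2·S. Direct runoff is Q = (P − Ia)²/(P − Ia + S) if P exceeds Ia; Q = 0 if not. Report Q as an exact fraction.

Adjust CN=86 to AMC III: 23·86/(10 + 0.13·86) → 1978 ÷ (1059/50) = 98900/1059 ≈ 93.390
Max retention: S = 1000/(98900/1059) − 10 = 700/989 in (≈ 0.708 in)
Ia = 0.2S: 0.2·0.708 = 0.142 in (exactly 140/989)
Excess rainfall: 6.490 − 0.142 = 6.348 in; P > Ia so Q > 0
Q = (627861/98900)²/((627861/98900) + 700/989) = (394209435321/9781210000)/(697861/98900) = 394209435321/69018452900 in ≈ 5.712 in

Q = 394209435321/69018452900 in ≈ 5.712 in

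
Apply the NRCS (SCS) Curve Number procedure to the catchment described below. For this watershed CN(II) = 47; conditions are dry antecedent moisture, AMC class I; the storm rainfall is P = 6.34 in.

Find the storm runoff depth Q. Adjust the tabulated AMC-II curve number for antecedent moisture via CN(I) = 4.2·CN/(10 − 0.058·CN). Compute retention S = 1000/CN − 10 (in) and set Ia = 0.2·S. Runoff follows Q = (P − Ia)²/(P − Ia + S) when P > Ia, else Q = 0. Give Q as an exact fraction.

CN(I) from CN(II)=47: (4.2·47)/(10 − 0.058·47) = 98700/3637 ≈ 27.138
Max retention: S = 1000/(98700/3637) − 10 = 26500/987 in (≈ 26.849 in)
Ia = 0.2S: 0.2·26.849 = 5.370 in (exactly 5300/987)
Since P=6.340 > Ia=5.370: effective rainfall P−Ia = 47879/49350 in
Q = (47879/49350)²/((47879/49350) + 26500/987) = (2292398641/2435422500)/(1372879/49350) = 2292398641/67751578650 in ≈ 0.034 in

Q = 2292398641/67751578650 in ≈ 0.034 in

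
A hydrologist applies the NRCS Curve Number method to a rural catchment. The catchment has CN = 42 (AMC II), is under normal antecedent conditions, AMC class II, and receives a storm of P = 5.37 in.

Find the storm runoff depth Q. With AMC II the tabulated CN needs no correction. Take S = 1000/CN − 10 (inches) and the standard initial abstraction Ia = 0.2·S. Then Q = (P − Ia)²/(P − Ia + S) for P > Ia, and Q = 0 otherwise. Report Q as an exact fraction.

AMC II — tabulated CN = 42 applies directly.
Retention S: 1000/CN − 10 with CN=42.000 → S = 290/21 ≈ 13.810 in
Ia = 0.2·(290/21) = 58/21 in ≈ 2.762 in
Since P=5.370 > Ia=2.762: effective rainfall P−Ia = 5477/2100 in
Q = (5477/2100)²/((5477/2100) + 290/21) = (29997529/4410000)/(34477/2100) = 29997529/72401700 in ≈ 0.414 in

Q = 29997529/72401700 in ≈ 0.414 in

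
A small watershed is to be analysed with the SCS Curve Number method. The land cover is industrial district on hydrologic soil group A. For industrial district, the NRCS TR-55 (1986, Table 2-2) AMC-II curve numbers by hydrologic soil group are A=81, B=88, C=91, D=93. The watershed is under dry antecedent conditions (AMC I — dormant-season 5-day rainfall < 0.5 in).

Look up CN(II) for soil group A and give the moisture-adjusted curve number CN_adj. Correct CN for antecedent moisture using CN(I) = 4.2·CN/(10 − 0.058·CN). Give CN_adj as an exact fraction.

NRCS table: industrial district, soil group A → CN(II) = 81
CN(I) from CN(II)=81: (4.2·81)/(10 − 0.058·81) = 170100/2651 ≈ 64.164

CN_adj = 170100/2651 ≈ 64.164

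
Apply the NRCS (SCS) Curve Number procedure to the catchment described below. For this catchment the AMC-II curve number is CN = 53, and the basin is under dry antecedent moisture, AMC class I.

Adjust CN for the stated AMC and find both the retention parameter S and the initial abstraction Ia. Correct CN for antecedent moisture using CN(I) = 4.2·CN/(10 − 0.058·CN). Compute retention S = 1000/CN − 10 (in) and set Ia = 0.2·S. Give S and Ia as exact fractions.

S = 23500/1113 in ≈ 21.114 in; Ia = 4700/1113 in ≈ 4.223 in

CN(I) from CN(II)=53: (4.2·53)/(10 − 0.058·53) = 111300/3463 ≈ 32.140
Max retention: S = 1000/(111300/3463) − 10 = 23500/1113 in (≈ 21.114 in)
Ia = 0.2S: 0.2·21.114 = 4.223 in (exactly 4700/1113)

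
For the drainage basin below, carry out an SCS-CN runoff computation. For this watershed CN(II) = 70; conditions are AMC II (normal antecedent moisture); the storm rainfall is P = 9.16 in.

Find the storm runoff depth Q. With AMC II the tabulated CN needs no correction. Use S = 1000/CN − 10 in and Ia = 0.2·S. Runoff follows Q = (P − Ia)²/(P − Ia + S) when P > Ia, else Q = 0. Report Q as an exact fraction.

CN(II) = 70; AMC II needs no correction.
S = 1000/70 − 10 = 30/7 in ≈ 4.286 in
Ia = 0.2·(30/7) = 6/7 in ≈ 0.857 in
P − Ia = 9.160 − 0.857 = 1453/175 ≈ 8.303 in (> 0, runoff occurs)
Runoff Q = (P−Ia)²/(P−Ia+S) = (8.303)²/(8.303+4.286) = 2111209/385525 ≈ 5.476 in

Q = 2111209/385525 in ≈ 5.476 in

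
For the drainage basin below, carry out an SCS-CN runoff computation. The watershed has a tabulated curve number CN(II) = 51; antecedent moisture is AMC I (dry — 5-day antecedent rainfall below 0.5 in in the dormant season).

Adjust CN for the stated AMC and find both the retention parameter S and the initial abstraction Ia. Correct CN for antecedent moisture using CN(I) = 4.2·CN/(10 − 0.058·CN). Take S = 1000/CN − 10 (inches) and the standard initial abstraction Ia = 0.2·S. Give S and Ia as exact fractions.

CN(I) from CN(II)=51: (4.2·51)/(10 − 0.058·51) = 15300/503 ≈ 30.417
Max retention: S = 1000/(15300/503) − 10 = 3500/153 in (≈ 22.876 in)
Ia = 0.2·(3500/153) = 700/153 in ≈ 4.575 in

S = 3500/153 in ≈ 22.876 in; Ia = 700/153 in ≈ 4.575 in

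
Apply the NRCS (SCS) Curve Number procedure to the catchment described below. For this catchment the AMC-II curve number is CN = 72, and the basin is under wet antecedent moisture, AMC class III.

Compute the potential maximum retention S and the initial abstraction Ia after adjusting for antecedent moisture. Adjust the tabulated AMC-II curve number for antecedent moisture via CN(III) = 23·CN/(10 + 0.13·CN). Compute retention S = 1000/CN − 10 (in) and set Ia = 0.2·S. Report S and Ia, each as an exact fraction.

S = 350/207 in ≈ 1.691 in; Ia = 70/207 in ≈ 0.338 in

CN(III) from CN(II)=72: (23·72)/(10 + 0.13·72) = 10350/121 ≈ 85.537
S = 1000/(10350/121) − 10 = 350/207 in ≈ 1.691 in
Initial abstraction Ia = S/5 = (350/207)/5 = 70/207 ≈ 0.338 in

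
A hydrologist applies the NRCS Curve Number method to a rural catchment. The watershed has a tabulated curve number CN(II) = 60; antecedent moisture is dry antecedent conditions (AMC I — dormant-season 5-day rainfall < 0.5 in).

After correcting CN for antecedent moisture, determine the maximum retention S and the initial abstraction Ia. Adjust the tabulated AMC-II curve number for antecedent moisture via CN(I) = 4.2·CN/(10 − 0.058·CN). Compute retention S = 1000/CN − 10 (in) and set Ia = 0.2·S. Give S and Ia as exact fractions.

Adjust CN=60 to AMC I: 4.2·60/(10 − 0.058·60) → 252 ÷ (163/25) = 6300/163 ≈ 38.650
Max retention: S = 1000/(6300/163) − 10 = 1000/63 in (≈ 15.873 in)
Ia = 0.2S: 0.2·15.873 = 3.175 in (exactly 200/63)

S = 1000/63 in ≈ 15.873 in; Ia = 200/63 in ≈ 3.175 in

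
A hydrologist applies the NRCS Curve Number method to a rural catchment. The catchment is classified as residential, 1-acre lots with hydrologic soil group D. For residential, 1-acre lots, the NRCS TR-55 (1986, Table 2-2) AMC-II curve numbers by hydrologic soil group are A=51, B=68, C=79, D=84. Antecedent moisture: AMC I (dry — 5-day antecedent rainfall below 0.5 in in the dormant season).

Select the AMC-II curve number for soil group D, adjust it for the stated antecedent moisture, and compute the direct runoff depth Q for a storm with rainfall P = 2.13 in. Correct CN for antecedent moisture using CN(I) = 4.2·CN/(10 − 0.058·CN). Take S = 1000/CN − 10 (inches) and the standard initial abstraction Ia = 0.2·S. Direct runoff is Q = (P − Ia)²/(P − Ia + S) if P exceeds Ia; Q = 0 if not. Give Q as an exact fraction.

NRCS table: residential, 1-acre lots, soil group D → CN(II) = 84
CN(I) from CN(II)=84: (4.2·84)/(10 − 0.058·84) = 44100/641 ≈ 68.799
S = 1000/(44100/641) − 10 = 2000/441 in ≈ 4.535 in
Ia = 0.2·(2000/441) = 400/441 in ≈ 0.907 in
Since P=2.130 > Ia=0.907: effective rainfall P−Ia = 53933/44100 in
Runoff Q = (P−Ia)²/(P−Ia+S) = (1.223)²/(1.223+4.535) = 2908768489/11198445300 ≈ 0.260 in

Q = 2908768489/11198445300 in ≈ 0.260 in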